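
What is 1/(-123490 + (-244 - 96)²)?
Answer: -1/7890 ≈ -0.00012674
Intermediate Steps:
1/(-123490 + (-244 - 96)²) = 1/(-123490 + (-340)²) = 1/(-123490 + 115600) = 1/(-7890) = -1/7890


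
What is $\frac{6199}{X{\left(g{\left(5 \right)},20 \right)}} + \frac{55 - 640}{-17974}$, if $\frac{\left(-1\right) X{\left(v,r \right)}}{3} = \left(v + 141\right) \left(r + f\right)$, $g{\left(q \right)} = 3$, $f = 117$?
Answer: $- \frac{38399093}{531886608} \approx -0.072194$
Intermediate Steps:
$X{\left(v,r \right)} = - 3 \left(117 + r\right) \left(141 + v\right)$ ($X{\left(v,r \right)} = - 3 \left(v + 141\right) \left(r + 117\right) = - 3 \left(141 + v\right) \left(117 + r\right) = - 3 \left(117 + r\right) \left(141 + v\right)$)
$\frac{6199}{X{\left(g{\left(5 \right)},20 \right)}} + \frac{55 - 640}{-17974} = \frac{6199}{-49491 - 8460 - 1053 - 60 \cdot 3} + \frac{55 - 640}{-17974} = \frac{6199}{-49491 - 8460 - 1053 - 180} + \left(55 - 640\right) \left(- \frac{1}{17974}\right) = \frac{6199}{-59184} - - \frac{585}{17974} = 6199 \left(- \frac{1}{59184}\right) + \frac{585}{17974} = - \frac{6199}{59184} + \frac{585}{17974} = - \frac{38399093}{531886608}$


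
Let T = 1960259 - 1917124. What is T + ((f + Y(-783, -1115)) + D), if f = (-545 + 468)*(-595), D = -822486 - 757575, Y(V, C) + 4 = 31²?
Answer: -1490154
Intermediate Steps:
Y(V, C) = 957 (Y(V, C) = -4 + 31² = -4 + 961 = 957)
D = -1580061
f = 45815 (f = -77*(-595) = 45815)
T = 43135
T + ((f + Y(-783, -1115)) + D) = 43135 + ((45815 + 957) - 1580061) = 43135 + (46772 - 1580061) = 43135 - 1533289 = -1490154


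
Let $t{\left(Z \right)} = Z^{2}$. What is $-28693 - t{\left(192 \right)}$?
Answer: $-65557$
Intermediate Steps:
$-28693 - t{\left(192 \right)} = -28693 - 192^{2} = -28693 - 36864 = -65557$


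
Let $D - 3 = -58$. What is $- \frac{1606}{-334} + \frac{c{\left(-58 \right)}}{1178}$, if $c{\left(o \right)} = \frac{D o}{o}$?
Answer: $\frac{936749}{196726} \approx 4.7617$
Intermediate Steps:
$D = -55$ ($D = 3 - 58 = -55$)
$c{\left(o \right)} = -55$ ($c{\left(o \right)} = \frac{\left(-55\right) o}{o} = -55$)
$- \frac{1606}{-334} + \frac{c{\left(-58 \right)}}{1178} = - \frac{1606}{-334} - \frac{55}{1178} = \left(-1606\right) \left(- \frac{1}{334}\right) - \frac{55}{1178} = \frac{803}{167} - \frac{55}{1178} = \frac{936749}{196726}$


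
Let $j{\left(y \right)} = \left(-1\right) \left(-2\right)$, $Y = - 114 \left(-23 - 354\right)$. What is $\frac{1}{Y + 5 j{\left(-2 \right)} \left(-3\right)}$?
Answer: $\frac{1}{42948} \approx 2.3284 \cdot 10^{-5}$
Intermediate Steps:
$Y = 42978$ ($Y = - 114 \left(-23 - 354\right) = \left(-114\right) \left(-377\right) = 42978$)
$j{\left(y \right)} = 2$
$\frac{1}{Y + 5 j{\left(-2 \right)} \left(-3\right)} = \frac{1}{42978 + 5 \cdot 2 \left(-3\right)} = \frac{1}{42978 + 10 \left(-3\right)} = \frac{1}{42978 - 30} = \frac{1}{42948}$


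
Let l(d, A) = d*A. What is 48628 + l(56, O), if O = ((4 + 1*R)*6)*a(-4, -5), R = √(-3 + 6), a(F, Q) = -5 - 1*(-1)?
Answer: 43252 - 1344*√3 ≈ 40924.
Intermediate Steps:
a(F, Q) = -4 (a(F, Q) = -5 + 1 = -4)
R = √3 ≈ 1.7320
O = -96 - 24*√3 (O = ((4 + 1*√3)*6)*(-4) = ((4 + √3)*6)*(-4) = (24 + 6*√3)*(-4) = -96 - 24*√3 ≈ -137.57)
l(d, A) = A*d
48628 + l(56, O) = 48628 + (-96 - 24*√3)*56 = 48628 + (-5376 - 1344*√3) = 43252 - 1344*√3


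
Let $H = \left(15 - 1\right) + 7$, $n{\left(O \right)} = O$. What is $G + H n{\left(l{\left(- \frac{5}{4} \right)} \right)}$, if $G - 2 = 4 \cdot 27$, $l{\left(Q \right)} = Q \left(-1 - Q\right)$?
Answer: $\frac{1655}{16} \approx 103.44$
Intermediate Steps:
$H = 21$ ($H = 14 + 7 = 21$)
$G = 110$ ($G = 2 + 4 \cdot 27 = 2 + 108 = 110$)
$G + H n{\left(l{\left(- \frac{5}{4} \right)} \right)} = 110 + 21 \left(- - \frac{5}{4} \left(1 - \frac{5}{4}\right)\right) = 110 + 21 \left(- \left(-5\right) \frac{1}{4} \left(1 - \frac{5}{4}\right)\right) = 110 + 21 \left(\left(-1\right) \left(- \frac{5}{4}\right) \left(1 - \frac{5}{4}\right)\right) = 110 + 21 \left(\left(-1\right) \left(- \frac{5}{4}\right) \left(- \frac{1}{4}\right)\right) = 110 + 21 \left(- \frac{5}{16}\right) = 110 - \frac{105}{16} = \frac{1655}{16}$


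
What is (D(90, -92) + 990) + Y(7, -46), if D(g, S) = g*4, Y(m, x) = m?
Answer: 1357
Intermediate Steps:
D(g, S) = 4*g
(D(90, -92) + 990) + Y(7, -46) = (4*90 + 990) + 7 = (360 + 990) + 7 = 1350 + 7 = 1357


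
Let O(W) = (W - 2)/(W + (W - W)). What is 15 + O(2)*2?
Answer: 15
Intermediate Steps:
O(W) = (-2 + W)/W (O(W) = (-2 + W)/(W + 0) = (-2 + W)/W)
15 + O(2)*2 = 15 + ((-2 + 2)/2)*2 = 15 + ((1/2)*0)*2 = 15 + 0*2 = 15 + 0 = 15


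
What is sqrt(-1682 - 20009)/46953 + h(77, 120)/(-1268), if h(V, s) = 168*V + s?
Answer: -3264/317 + I*sqrt(21691)/46953 ≈ -10.297 + 0.0031367*I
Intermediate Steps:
h(V, s) = s + 168*V
sqrt(-1682 - 20009)/46953 + h(77, 120)/(-1268) = sqrt(-1682 - 20009)/46953 + (120 + 168*77)/(-1268) = sqrt(-21691)*(1/46953) + (120 + 12936)*(-1/1268) = (I*sqrt(21691))*(1/46953) + 13056*(-1/1268) = I*sqrt(21691)/46953 - 3264/317 = -3264/317 + I*sqrt(21691)/46953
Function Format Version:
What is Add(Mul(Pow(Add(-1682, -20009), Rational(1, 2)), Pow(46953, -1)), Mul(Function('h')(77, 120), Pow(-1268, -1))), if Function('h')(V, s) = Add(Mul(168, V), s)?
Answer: Add(Rational(-3264, 317), Mul(Rational(1, 46953), I, Pow(21691, Rational(1, 2)))) ≈ Add(-10.297, Mul(0.0031367, I))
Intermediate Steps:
Function('h')(V, s) = Add(s, Mul(168, V))
Add(Mul(Pow(Add(-1682, -20009), Rational(1, 2)), Pow(46953, -1)), Mul(Function('h')(77, 120), Pow(-1268, -1))) = Add(Mul(Pow(Add(-1682, -20009), Rational(1, 2)), Pow(46953, -1)), Mul(Add(120, Mul(168, 77)), Pow(-1268, -1))) = Add(Mul(Pow(-21691, Rational(1, 2)), Rational(1, 46953)), Mul(Add(120, 12936), Rational(-1, 1268))) = Add(Mul(Mul(I, Pow(21691, Rational(1, 2))), Rational(1, 46953)), Mul(13056, Rational(-1, 1268))) = Add(Mul(Rational(1, 46953), I, Pow(21691, Rational(1, 2))), Rational(-3264, 317)) = Add(Rational(-3264, 317), Mul(Rational(1, 46953), I, Pow(21691, Rational(1, 2))))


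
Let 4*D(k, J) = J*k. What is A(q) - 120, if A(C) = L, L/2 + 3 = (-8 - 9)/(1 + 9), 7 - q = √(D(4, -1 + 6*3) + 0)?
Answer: -647/5 ≈ -129.40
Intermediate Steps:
D(k, J) = J*k/4 (D(k, J) = (J*k)/4 = J*k/4)
q = 7 - √17 (q = 7 - √((¼)*(-1 + 6*3)*4 + 0) = 7 - √((¼)*(-1 + 18)*4 + 0) = 7 - √((¼)*17*4 + 0) = 7 - √(17 + 0) = 7 - √17 ≈ 2.8769)
L = -47/5 (L = -6 + 2*((-8 - 9)/(1 + 9)) = -6 + 2*(-17/10) = -6 - 17/5 = -47/5 ≈ -9.4000)
A(C) = -47/5
A(q) - 120 = -47/5 - 120 = -647/5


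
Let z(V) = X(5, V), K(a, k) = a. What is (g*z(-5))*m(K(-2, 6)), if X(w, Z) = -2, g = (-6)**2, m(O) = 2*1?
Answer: -144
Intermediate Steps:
m(O) = 2
g = 36
z(V) = -2
(g*z(-5))*m(K(-2, 6)) = (36*(-2))*2 = -72*2 = -144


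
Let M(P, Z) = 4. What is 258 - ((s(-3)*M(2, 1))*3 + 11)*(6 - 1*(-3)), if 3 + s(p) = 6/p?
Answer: 699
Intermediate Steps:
s(p) = -3 + 6/p
258 - ((s(-3)*M(2, 1))*3 + 11)*(6 - 1*(-3)) = 258 - (((-3 + 6/(-3))*4)*3 + 11)*(6 - 1*(-3)) = 258 - (((-3 + 6*(-1/3))*4)*3 + 11)*(6 + 3) = 258 - (((-3 - 2)*4)*3 + 11)*9 = 258 - (-5*4*3 + 11)*9 = 258 - (-20*3 + 11)*9 = 258 - (-60 + 11)*9 = 258 - (-49)*9 = 258 - 1*(-441) = 258 + 441 = 699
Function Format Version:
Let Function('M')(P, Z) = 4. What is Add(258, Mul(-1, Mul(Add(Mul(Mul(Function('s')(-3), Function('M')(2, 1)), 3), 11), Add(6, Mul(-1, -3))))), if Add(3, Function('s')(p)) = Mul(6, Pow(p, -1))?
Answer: 699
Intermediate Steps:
Function('s')(p) = Add(-3, Mul(6, Pow(p, -1)))
Add(258, Mul(-1, Mul(Add(Mul(Mul(Function('s')(-3), Function('M')(2, 1)), 3), 11), Add(6, Mul(-1, -3))))) = Add(258, Mul(-1, Mul(Add(Mul(Mul(Add(-3, Mul(6, Pow(-3, -1))), 4), 3), 11), Add(6, Mul(-1, -3))))) = Add(258, Mul(-1, Mul(Add(Mul(Mul(Add(-3, Mul(6, Rational(-1, 3))), 4), 3), 11), Add(6, 3)))) = Add(258, Mul(-1, Mul(Add(Mul(Mul(Add(-3, -2), 4), 3), 11), 9))) = Add(258, Mul(-1, Mul(Add(Mul(Mul(-5, 4), 3), 11), 9))) = Add(258, Mul(-1, Mul(Add(Mul(-20, 3), 11), 9))) = Add(258, Mul(-1, Mul(Add(-60, 11), 9))) = Add(258, Mul(-1, Mul(-49, 9))) = Add(258, Mul(-1, -441)) = Add(258, 441) = 699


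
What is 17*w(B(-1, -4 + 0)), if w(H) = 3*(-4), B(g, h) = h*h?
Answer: -204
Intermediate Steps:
B(g, h) = h**2
w(H) = -12
17*w(B(-1, -4 + 0)) = 17*(-12) = -204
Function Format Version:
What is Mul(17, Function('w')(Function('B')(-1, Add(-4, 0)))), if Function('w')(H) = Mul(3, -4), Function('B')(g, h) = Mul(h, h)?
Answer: -204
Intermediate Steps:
Function('B')(g, h) = Pow(h, 2)
Function('w')(H) = -12
Mul(17, Function('w')(Function('B')(-1, Add(-4, 0)))) = Mul(17, -12) = -204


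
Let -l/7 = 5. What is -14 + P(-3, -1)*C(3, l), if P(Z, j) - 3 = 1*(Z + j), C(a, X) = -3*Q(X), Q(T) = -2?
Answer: -20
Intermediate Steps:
l = -35 (l = -7*5 = -35)
C(a, X) = 6 (C(a, X) = -3*(-2) = 6)
P(Z, j) = 3 + Z + j (P(Z, j) = 3 + 1*(Z + j) = 3 + (Z + j) = 3 + Z + j)
-14 + P(-3, -1)*C(3, l) = -14 + (3 - 3 - 1)*6 = -14 - 1*6 = -14 - 6 = -20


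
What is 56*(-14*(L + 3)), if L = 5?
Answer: -6272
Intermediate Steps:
56*(-14*(L + 3)) = 56*(-14*(5 + 3)) = 56*(-14*8) = 56*(-112) = -6272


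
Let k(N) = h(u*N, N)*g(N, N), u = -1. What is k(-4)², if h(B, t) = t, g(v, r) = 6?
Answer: 576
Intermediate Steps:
k(N) = 6*N (k(N) = N*6 = 6*N)
k(-4)² = (6*(-4))² = (-24)² = 576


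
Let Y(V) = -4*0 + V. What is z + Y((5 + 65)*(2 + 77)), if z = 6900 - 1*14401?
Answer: -1971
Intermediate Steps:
z = -7501 (z = 6900 - 14401 = -7501)
Y(V) = V (Y(V) = 0 + V = V)
z + Y((5 + 65)*(2 + 77)) = -7501 + (5 + 65)*(2 + 77) = -7501 + 70*79 = -7501 + 5530 = -1971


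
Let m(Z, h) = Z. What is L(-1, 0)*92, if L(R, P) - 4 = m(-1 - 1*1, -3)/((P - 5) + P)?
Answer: 2024/5 ≈ 404.80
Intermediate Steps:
L(R, P) = 4 - 2/(-5 + 2*P) (L(R, P) = 4 + (-1 - 1*1)/((P - 5) + P) = 4 + (-1 - 1)/((-5 + P) + P) = 4 - 2/(-5 + 2*P))
L(-1, 0)*92 = (2*(-11 + 4*0)/(-5 + 2*0))*92 = (2*(-11 + 0)/(-5 + 0))*92 = (2*(-11)/(-5))*92 = (2*(-⅕)*(-11))*92 = (22/5)*92 = 2024/5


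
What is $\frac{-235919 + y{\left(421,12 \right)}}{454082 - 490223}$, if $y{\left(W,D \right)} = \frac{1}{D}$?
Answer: $\frac{2831027}{433692} \approx 6.5277$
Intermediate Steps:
$\frac{-235919 + y{\left(421,12 \right)}}{454082 - 490223} = \frac{-235919 + \frac{1}{12}}{454082 - 490223} = \frac{-235919 + \frac{1}{12}}{-36141} = \left(- \frac{2831027}{12}\right) \left(- \frac{1}{36141}\right) = \frac{2831027}{433692}$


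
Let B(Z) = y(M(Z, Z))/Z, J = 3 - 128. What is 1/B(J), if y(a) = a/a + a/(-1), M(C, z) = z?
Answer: -125/126 ≈ -0.99206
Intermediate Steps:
y(a) = 1 - a (y(a) = 1 + a*(-1) = 1 - a)
J = -125
B(Z) = (1 - Z)/Z
1/B(J) = 1/((1 - 1*(-125))/(-125)) = 1/(-(1 + 125)/125) = 1/(-1/125*126) = 1/(-126/125) = -125/126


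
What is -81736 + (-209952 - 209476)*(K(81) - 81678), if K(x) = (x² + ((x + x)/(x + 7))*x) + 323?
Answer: 344388810279/11 ≈ 3.1308e+10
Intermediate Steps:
K(x) = 323 + x² + 2*x²/(7 + x) (K(x) = (x² + ((2*x)/(7 + x))*x) + 323 = (x² + (2*x/(7 + x))*x) + 323 = (x² + 2*x²/(7 + x)) + 323 = 323 + x² + 2*x²/(7 + x))
-81736 + (-209952 - 209476)*(K(81) - 81678) = -81736 + (-209952 - 209476)*((2261 + 81³ + 9*81² + 323*81)/(7 + 81) - 81678) = -81736 - 419428*((2261 + 531441 + 9*6561 + 26163)/88 - 81678) = -81736 - 419428*((2261 + 531441 + 59049 + 26163)/88 - 81678) = -81736 - 419428*((1/88)*618914 - 81678) = -81736 - 419428*(309457/44 - 81678) = -81736 - 419428*(-3284375/44) = -81736 + 344389709375/11 = 344388810279/11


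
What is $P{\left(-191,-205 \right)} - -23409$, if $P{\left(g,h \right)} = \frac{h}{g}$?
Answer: $\frac{4471324}{191} \approx 23410.0$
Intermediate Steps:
$P{\left(-191,-205 \right)} - -23409 = - \frac{205}{-191} - -23409 = \left(-205\right) \left(- \frac{1}{191}\right) + 23409 = \frac{205}{191} + 23409 = \frac{4471324}{191}$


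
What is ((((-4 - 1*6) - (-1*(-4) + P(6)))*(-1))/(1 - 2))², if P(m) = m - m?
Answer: 196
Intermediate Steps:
P(m) = 0
((((-4 - 1*6) - (-1*(-4) + P(6)))*(-1))/(1 - 2))² = ((((-4 - 1*6) - (-1*(-4) + 0))*(-1))/(1 - 2))² = ((((-4 - 6) - (4 + 0))*(-1))/(-1))² = (((-10 - 1*4)*(-1))*(-1))² = (((-10 - 4)*(-1))*(-1))² = (-14*(-1)*(-1))² = (14*(-1))² = (-14)² = 196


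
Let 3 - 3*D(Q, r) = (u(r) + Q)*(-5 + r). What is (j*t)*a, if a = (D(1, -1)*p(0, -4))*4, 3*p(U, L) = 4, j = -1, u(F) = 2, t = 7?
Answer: -784/3 ≈ -261.33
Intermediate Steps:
D(Q, r) = 1 - (-5 + r)*(2 + Q)/3 (D(Q, r) = 1 - (2 + Q)*(-5 + r)/3 = 1 - (-5 + r)*(2 + Q)/3)
p(U, L) = 4/3 (p(U, L) = (⅓)*4 = 4/3)
a = 112/3 (a = ((13/3 - ⅔*(-1) + (5/3)*1 - ⅓*1*(-1))*(4/3))*4 = ((13/3 + ⅔ + 5/3 + ⅓)*(4/3))*4 = (7*(4/3))*4 = (28/3)*4 = 112/3 ≈ 37.333)
(j*t)*a = -1*7*(112/3) = -7*112/3 = -784/3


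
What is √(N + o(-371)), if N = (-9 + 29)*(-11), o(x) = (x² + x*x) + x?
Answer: √274691 ≈ 524.11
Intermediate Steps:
o(x) = x + 2*x² (o(x) = (x² + x²) + x = 2*x² + x = x + 2*x²)
N = -220 (N = 20*(-11) = -220)
√(N + o(-371)) = √(-220 - 371*(1 + 2*(-371))) = √(-220 - 371*(1 - 742)) = √(-220 - 371*(-741)) = √(-220 + 274911) = √274691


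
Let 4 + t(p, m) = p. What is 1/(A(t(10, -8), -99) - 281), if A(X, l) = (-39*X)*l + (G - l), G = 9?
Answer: 1/22993 ≈ 4.3491e-5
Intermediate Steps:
t(p, m) = -4 + p
A(X, l) = 9 - l - 39*X*l (A(X, l) = (-39*X)*l + (9 - l) = -39*X*l + (9 - l) = 9 - l - 39*X*l)
1/(A(t(10, -8), -99) - 281) = 1/((9 - 1*(-99) - 39*(-4 + 10)*(-99)) - 281) = 1/((9 + 99 - 39*6*(-99)) - 281) = 1/((9 + 99 + 23166) - 281) = 1/(23274 - 281) = 1/22993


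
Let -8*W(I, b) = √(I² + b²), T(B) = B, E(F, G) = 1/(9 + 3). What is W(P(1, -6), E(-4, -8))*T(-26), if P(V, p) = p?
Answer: 13*√5185/48 ≈ 19.502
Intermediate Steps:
E(F, G) = 1/12
W(I, b) = -√(I² + b²)/8
W(P(1, -6), E(-4, -8))*T(-26) = -√((-6)² + (1/12)²)/8*(-26) = -√(36 + 1/144)/8*(-26) = -√5185/96*(-26) = 13*√5185/48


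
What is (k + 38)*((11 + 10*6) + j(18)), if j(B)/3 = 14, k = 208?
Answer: 27798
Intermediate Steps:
j(B) = 42 (j(B) = 3*14 = 42)
(k + 38)*((11 + 10*6) + j(18)) = (208 + 38)*((11 + 10*6) + 42) = 246*((11 + 60) + 42) = 246*(71 + 42) = 246*113 = 27798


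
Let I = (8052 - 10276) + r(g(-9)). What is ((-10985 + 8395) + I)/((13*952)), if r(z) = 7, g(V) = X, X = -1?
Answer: -4807/12376 ≈ -0.38841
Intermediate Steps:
g(V) = -1
I = -2217 (I = (8052 - 10276) + 7 = -2224 + 7 = -2217)
((-10985 + 8395) + I)/((13*952)) = ((-10985 + 8395) - 2217)/((13*952)) = (-2590 - 2217)/12376 = -4807*1/12376 = -4807/12376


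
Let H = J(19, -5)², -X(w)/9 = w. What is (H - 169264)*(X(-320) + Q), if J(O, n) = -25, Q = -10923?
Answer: 1356363477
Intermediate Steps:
X(w) = -9*w
H = 625 (H = (-25)² = 625)
(H - 169264)*(X(-320) + Q) = (625 - 169264)*(-9*(-320) - 10923) = -168639*(2880 - 10923) = -168639*(-8043) = 1356363477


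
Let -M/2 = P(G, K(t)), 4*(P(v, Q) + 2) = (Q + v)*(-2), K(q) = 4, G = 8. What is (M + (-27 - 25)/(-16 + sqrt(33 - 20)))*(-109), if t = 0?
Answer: -514480/243 - 5668*sqrt(13)/243 ≈ -2201.3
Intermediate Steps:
P(v, Q) = -2 - Q/2 - v/2 (P(v, Q) = -2 + ((Q + v)*(-2))/4 = -2 + (-2*Q - 2*v)/4 = -2 + (-Q/2 - v/2) = -2 - Q/2 - v/2)
M = 16 (M = -2*(-2 - 1/2*4 - 1/2*8) = -2*(-2 - 2 - 4) = -2*(-8) = 16)
(M + (-27 - 25)/(-16 + sqrt(33 - 20)))*(-109) = (16 + (-27 - 25)/(-16 + sqrt(33 - 20)))*(-109) = (16 - 52/(-16 + sqrt(13)))*(-109) = -1744 + 5668/(-16 + sqrt(13))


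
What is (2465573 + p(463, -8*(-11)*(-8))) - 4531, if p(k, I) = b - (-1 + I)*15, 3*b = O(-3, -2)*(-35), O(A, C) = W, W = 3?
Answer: 2471582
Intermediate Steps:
O(A, C) = 3
b = -35 (b = (3*(-35))/3 = (⅓)*(-105) = -35)
p(k, I) = -20 - 15*I (p(k, I) = -35 - (-1 + I)*15 = -35 - (-15 + 15*I) = -35 + (15 - 15*I) = -20 - 15*I)
(2465573 + p(463, -8*(-11)*(-8))) - 4531 = (2465573 + (-20 - 15*(-8*(-11))*(-8))) - 4531 = (2465573 + (-20 - 1320*(-8))) - 4531 = (2465573 + (-20 - 15*(-704))) - 4531 = (2465573 + (-20 + 10560)) - 4531 = (2465573 + 10540) - 4531 = 2476113 - 4531 = 2471582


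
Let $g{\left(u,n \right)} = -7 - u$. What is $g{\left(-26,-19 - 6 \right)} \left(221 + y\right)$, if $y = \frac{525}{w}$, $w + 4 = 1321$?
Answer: $\frac{1846686}{439} \approx 4206.6$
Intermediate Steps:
$w = 1317$ ($w = -4 + 1321 = 1317$)
$y = \frac{175}{439}$ ($y = \frac{525}{1317} = 525 \cdot \frac{1}{1317} = \frac{175}{439} \approx 0.39863$)
$g{\left(-26,-19 - 6 \right)} \left(221 + y\right) = \left(-7 - -26\right) \left(221 + \frac{175}{439}\right) = \left(-7 + 26\right) \frac{97194}{439} = 19 \cdot \frac{97194}{439} = \frac{1846686}{439}$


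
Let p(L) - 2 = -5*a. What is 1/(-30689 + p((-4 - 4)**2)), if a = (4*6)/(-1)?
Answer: -1/30567 ≈ -3.2715e-5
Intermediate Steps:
a = -24 (a = 24*(-1) = -24)
p(L) = 122 (p(L) = 2 - 5*(-24) = 2 + 120 = 122)
1/(-30689 + p((-4 - 4)**2)) = 1/(-30689 + 122) = 1/(-30567) = -1/30567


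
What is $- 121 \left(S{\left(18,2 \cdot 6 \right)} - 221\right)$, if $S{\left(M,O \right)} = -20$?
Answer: $29161$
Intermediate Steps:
$- 121 \left(S{\left(18,2 \cdot 6 \right)} - 221\right) = - 121 \left(-20 - 221\right) = \left(-121\right) \left(-241\right) = 29161$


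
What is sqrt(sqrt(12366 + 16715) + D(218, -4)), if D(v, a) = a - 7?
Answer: sqrt(-11 + sqrt(29081)) ≈ 12.631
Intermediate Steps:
D(v, a) = -7 + a
sqrt(sqrt(12366 + 16715) + D(218, -4)) = sqrt(sqrt(12366 + 16715) + (-7 - 4)) = sqrt(sqrt(29081) - 11) = sqrt(-11 + sqrt(29081))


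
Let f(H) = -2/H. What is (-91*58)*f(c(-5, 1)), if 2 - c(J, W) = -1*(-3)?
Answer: -10556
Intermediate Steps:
c(J, W) = -1 (c(J, W) = 2 - (-1)*(-3) = 2 - 1*3 = 2 - 3 = -1)
(-91*58)*f(c(-5, 1)) = (-91*58)*(-2/(-1)) = -(-10556)*(-1) = -5278*2 = -10556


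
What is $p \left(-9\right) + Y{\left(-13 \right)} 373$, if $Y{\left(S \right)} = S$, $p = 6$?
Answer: $-4903$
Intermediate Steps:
$p \left(-9\right) + Y{\left(-13 \right)} 373 = 6 \left(-9\right) - 4849 = -54 - 4849 = -4903$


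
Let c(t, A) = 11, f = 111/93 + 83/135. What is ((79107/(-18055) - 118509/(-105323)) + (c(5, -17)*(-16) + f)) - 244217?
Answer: -388989167354502103/1591644862305 ≈ -2.4439e+5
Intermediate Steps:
f = 7568/4185 (f = 111*(1/93) + 83*(1/135) = 37/31 + 83/135 = 7568/4185 ≈ 1.8084)
((79107/(-18055) - 118509/(-105323)) + (c(5, -17)*(-16) + f)) - 244217 = ((79107/(-18055) - 118509/(-105323)) + (11*(-16) + 7568/4185)) - 244217 = ((79107*(-1/18055) - 118509*(-1/105323)) + (-176 + 7568/4185)) - 244217 = ((-79107/18055 + 118509/105323) - 728992/4185) - 244217 = (-6192106566/1901606765 - 728992/4185) - 244217 = -282434016961918/1591644862305 - 244217 = -388989167354502103/1591644862305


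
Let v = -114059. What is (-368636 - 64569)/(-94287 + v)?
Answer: 433205/208346 ≈ 2.0793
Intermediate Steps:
(-368636 - 64569)/(-94287 + v) = (-368636 - 64569)/(-94287 - 114059) = -433205/(-208346) = -433205*(-1/208346) = 433205/208346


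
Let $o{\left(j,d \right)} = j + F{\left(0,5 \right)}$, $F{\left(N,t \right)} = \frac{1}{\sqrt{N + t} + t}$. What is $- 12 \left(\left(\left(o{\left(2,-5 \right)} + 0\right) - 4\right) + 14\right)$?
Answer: $-147 + \frac{3 \sqrt{5}}{5} \approx -145.66$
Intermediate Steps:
$F{\left(N,t \right)} = \frac{1}{t + \sqrt{N + t}}$
$o{\left(j,d \right)} = j + \frac{1}{5 + \sqrt{5}}$ ($o{\left(j,d \right)} = j + \frac{1}{5 + \sqrt{0 + 5}} = j + \frac{1}{5 + \sqrt{5}}$)
$- 12 \left(\left(\left(o{\left(2,-5 \right)} + 0\right) - 4\right) + 14\right) = - 12 \left(\left(\left(\left(\frac{1}{4} + 2 - \frac{\sqrt{5}}{20}\right) + 0\right) - 4\right) + 14\right) = - 12 \left(\left(\left(\left(\frac{9}{4} - \frac{\sqrt{5}}{20}\right) + 0\right) - 4\right) + 14\right) = - 12 \left(\left(\left(\frac{9}{4} - \frac{\sqrt{5}}{20}\right) - 4\right) + 14\right) = - 12 \left(\left(- \frac{7}{4} - \frac{\sqrt{5}}{20}\right) + 14\right) = - 12 \left(\frac{49}{4} - \frac{\sqrt{5}}{20}\right) = -147 + \frac{3 \sqrt{5}}{5}$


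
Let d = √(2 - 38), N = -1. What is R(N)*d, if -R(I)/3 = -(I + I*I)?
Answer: 0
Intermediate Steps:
R(I) = 3*I + 3*I² (R(I) = -(-3)*(I + I*I) = -(-3)*(I + I²) = -3*(-I - I²) = 3*I + 3*I²)
d = 6*I (d = √(-36) = 6*I ≈ 6.0*I)
R(N)*d = (3*(-1)*(1 - 1))*(6*I) = (3*(-1)*0)*(6*I) = 0*(6*I) = 0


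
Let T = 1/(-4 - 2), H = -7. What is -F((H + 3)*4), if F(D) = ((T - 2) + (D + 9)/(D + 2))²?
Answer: -25/9 ≈ -2.7778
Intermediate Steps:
T = -⅙ (T = 1/(-6) = -⅙ ≈ -0.16667)
F(D) = (-13/6 + (9 + D)/(2 + D))² (F(D) = ((-⅙ - 2) + (D + 9)/(D + 2))² = (-13/6 + (9 + D)/(2 + D))²)
-F((H + 3)*4) = -49*(4 - (-7 + 3)*4)²/(36*(2 + (-7 + 3)*4)²) = -49*(4 - (-4)*4)²/(36*(2 - 4*4)²) = -49*(4 - 1*(-16))²/(36*(2 - 16)²) = -49*(4 + 16)²/(36*(-14)²) = -49*20²/(36*196) = -49*400/(36*196) = -1*25/9 = -25/9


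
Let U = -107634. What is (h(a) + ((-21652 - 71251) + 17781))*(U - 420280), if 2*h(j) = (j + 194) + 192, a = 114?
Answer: 39525977008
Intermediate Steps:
h(j) = 193 + j/2 (h(j) = ((j + 194) + 192)/2 = ((194 + j) + 192)/2 = (386 + j)/2 = 193 + j/2)
(h(a) + ((-21652 - 71251) + 17781))*(U - 420280) = ((193 + (½)*114) + ((-21652 - 71251) + 17781))*(-107634 - 420280) = ((193 + 57) + (-92903 + 17781))*(-527914) = (250 - 75122)*(-527914) = -74872*(-527914) = 39525977008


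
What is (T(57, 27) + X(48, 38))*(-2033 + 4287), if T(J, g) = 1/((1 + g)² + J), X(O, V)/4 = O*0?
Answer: 2254/841 ≈ 2.6801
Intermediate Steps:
X(O, V) = 0 (X(O, V) = 4*(O*0) = 4*0 = 0)
T(J, g) = 1/(J + (1 + g)²)
(T(57, 27) + X(48, 38))*(-2033 + 4287) = (1/(57 + (1 + 27)²) + 0)*(-2033 + 4287) = (1/(57 + 28²) + 0)*2254 = (1/(57 + 784) + 0)*2254 = (1/841 + 0)*2254 = (1/841)*2254 = 2254/841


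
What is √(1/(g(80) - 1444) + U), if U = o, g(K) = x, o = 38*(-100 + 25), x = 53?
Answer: I*√5514412241/1391 ≈ 53.385*I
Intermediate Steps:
o = -2850 (o = 38*(-75) = -2850)
g(K) = 53
U = -2850
√(1/(g(80) - 1444) + U) = √(1/(53 - 1444) - 2850) = √(1/(-1391) - 2850) = √(-1/1391 - 2850) = √(-3964351/1391) = I*√5514412241/1391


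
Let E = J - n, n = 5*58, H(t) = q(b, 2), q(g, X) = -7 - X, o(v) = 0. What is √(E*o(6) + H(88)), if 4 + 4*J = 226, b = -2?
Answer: 3*I ≈ 3.0*I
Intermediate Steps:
J = 111/2 (J = -1 + (¼)*226 = -1 + 113/2 = 111/2 ≈ 55.500)
H(t) = -9 (H(t) = -7 - 1*2 = -7 - 2 = -9)
n = 290
E = -469/2 (E = 111/2 - 1*290 = 111/2 - 290 = -469/2 ≈ -234.50)
√(E*o(6) + H(88)) = √(-469/2*0 - 9) = √(0 - 9) = √(-9) = 3*I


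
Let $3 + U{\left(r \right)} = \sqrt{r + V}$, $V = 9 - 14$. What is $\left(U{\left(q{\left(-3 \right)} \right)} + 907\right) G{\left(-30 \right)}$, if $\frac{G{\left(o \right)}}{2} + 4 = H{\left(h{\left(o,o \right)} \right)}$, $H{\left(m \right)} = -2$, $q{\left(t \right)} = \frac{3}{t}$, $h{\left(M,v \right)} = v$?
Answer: $-10848 - 12 i \sqrt{6} \approx -10848.0 - 29.394 i$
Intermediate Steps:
$V = -5$
$G{\left(o \right)} = -12$ ($G{\left(o \right)} = -8 + 2 \left(-2\right) = -8 - 4 = -12$)
$U{\left(r \right)} = -3 + \sqrt{-5 + r}$ ($U{\left(r \right)} = -3 + \sqrt{r - 5} = -3 + \sqrt{-5 + r}$)
$\left(U{\left(q{\left(-3 \right)} \right)} + 907\right) G{\left(-30 \right)} = \left(\left(-3 + \sqrt{-5 + \frac{3}{-3}}\right) + 907\right) \left(-12\right) = \left(\left(-3 + \sqrt{-5 + 3 \left(- \frac{1}{3}\right)}\right) + 907\right) \left(-12\right) = \left(\left(-3 + \sqrt{-5 - 1}\right) + 907\right) \left(-12\right) = \left(\left(-3 + \sqrt{-6}\right) + 907\right) \left(-12\right) = \left(\left(-3 + i \sqrt{6}\right) + 907\right) \left(-12\right) = \left(904 + i \sqrt{6}\right) \left(-12\right) = -10848 - 12 i \sqrt{6}$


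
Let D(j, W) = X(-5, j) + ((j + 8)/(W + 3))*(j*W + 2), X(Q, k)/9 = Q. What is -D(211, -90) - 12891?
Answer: -1758658/29 ≈ -60643.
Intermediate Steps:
X(Q, k) = 9*Q
D(j, W) = -45 + (2 + W*j)*(8 + j)/(3 + W) (D(j, W) = 9*(-5) + ((j + 8)/(W + 3))*(j*W + 2) = -45 + ((8 + j)/(3 + W))*(W*j + 2) = -45 + ((8 + j)/(3 + W))*(2 + W*j) = -45 + (2 + W*j)*(8 + j)/(3 + W))
-D(211, -90) - 12891 = -(-119 - 45*(-90) + 2*211 - 90*211² + 8*(-90)*211)/(3 - 90) - 12891 = -(-119 + 4050 + 422 - 90*44521 - 151920)/(-87) - 12891 = -(-1)*(-119 + 4050 + 422 - 4006890 - 151920)/87 - 12891 = -(-1)*(-4154457)/87 - 12891 = -1*1384819/29 - 12891 = -1384819/29 - 12891 = -1758658/29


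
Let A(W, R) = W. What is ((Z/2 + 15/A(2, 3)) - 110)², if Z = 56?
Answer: 22201/4 ≈ 5550.3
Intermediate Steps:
((Z/2 + 15/A(2, 3)) - 110)² = ((56/2 + 15/2) - 110)² = ((56*(½) + 15*(½)) - 110)² = ((28 + 15/2) - 110)² = (71/2 - 110)² = (-149/2)² = 22201/4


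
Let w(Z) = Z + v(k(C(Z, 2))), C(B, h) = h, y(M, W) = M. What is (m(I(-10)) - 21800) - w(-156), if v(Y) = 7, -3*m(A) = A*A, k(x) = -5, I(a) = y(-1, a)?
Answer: -64954/3 ≈ -21651.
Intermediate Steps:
I(a) = -1
m(A) = -A**2/3 (m(A) = -A*A/3 = -A**2/3)
w(Z) = 7 + Z (w(Z) = Z + 7 = 7 + Z)
(m(I(-10)) - 21800) - w(-156) = (-1/3*(-1)**2 - 21800) - (7 - 156) = (-1/3*1 - 21800) - 1*(-149) = (-1/3 - 21800) + 149 = -65401/3 + 149 = -64954/3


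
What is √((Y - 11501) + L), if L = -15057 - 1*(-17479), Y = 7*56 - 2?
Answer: I*√8689 ≈ 93.215*I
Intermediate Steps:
Y = 390 (Y = 392 - 2 = 390)
L = 2422 (L = -15057 + 17479 = 2422)
√((Y - 11501) + L) = √((390 - 11501) + 2422) = √(-11111 + 2422) = √(-8689) = I*√8689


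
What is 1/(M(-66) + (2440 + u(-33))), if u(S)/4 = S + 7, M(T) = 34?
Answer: 1/2370 ≈ 0.00042194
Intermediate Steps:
u(S) = 28 + 4*S (u(S) = 4*(S + 7) = 4*(7 + S) = 28 + 4*S)
1/(M(-66) + (2440 + u(-33))) = 1/(34 + (2440 + (28 + 4*(-33)))) = 1/(34 + (2440 + (28 - 132))) = 1/(34 + (2440 - 104)) = 1/(34 + 2336) = 1/2370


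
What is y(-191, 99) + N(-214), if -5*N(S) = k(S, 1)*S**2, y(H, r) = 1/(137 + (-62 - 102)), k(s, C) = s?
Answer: 264609283/135 ≈ 1.9601e+6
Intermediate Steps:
y(H, r) = -1/27 (y(H, r) = 1/(137 - 164) = 1/(-27) = -1/27)
N(S) = -S**3/5 (N(S) = -S*S**2/5 = -S**3/5)
y(-191, 99) + N(-214) = -1/27 - 1/5*(-214)**3 = -1/27 - 1/5*(-9800344) = -1/27 + 9800344/5 = 264609283/135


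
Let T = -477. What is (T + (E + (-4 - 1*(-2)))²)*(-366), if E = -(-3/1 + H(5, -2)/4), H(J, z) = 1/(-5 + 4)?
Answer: 1392081/8 ≈ 1.7401e+5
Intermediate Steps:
H(J, z) = -1 (H(J, z) = 1/(-1) = -1)
E = 13/4 (E = -(-3/1 - 1/4) = -(-3*1 - 1*¼) = -(-3 - ¼) = -1*(-13/4) = 13/4 ≈ 3.2500)
(T + (E + (-4 - 1*(-2)))²)*(-366) = (-477 + (13/4 + (-4 - 1*(-2)))²)*(-366) = (-477 + (13/4 + (-4 + 2))²)*(-366) = (-477 + (13/4 - 2)²)*(-366) = (-477 + (5/4)²)*(-366) = (-477 + 25/16)*(-366) = -7607/16*(-366) = 1392081/8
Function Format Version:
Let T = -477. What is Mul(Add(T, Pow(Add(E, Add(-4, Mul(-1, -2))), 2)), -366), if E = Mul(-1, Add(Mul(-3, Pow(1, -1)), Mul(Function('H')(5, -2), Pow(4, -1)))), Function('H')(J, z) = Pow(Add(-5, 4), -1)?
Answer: Rational(1392081, 8) ≈ 1.7401e+5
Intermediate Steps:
Function('H')(J, z) = -1 (Function('H')(J, z) = Pow(-1, -1) = -1)
E = Rational(13, 4) (E = Mul(-1, Add(Mul(-3, Pow(1, -1)), Mul(-1, Pow(4, -1)))) = Mul(-1, Add(Mul(-3, 1), Mul(-1, Rational(1, 4)))) = Mul(-1, Add(-3, Rational(-1, 4))) = Mul(-1, Rational(-13, 4)) = Rational(13, 4) ≈ 3.2500)
Mul(Add(T, Pow(Add(E, Add(-4, Mul(-1, -2))), 2)), -366) = Mul(Add(-477, Pow(Add(Rational(13, 4), Add(-4, Mul(-1, -2))), 2)), -366) = Mul(Add(-477, Pow(Add(Rational(13, 4), Add(-4, 2)), 2)), -366) = Mul(Add(-477, Pow(Add(Rational(13, 4), -2), 2)), -366) = Mul(Add(-477, Pow(Rational(5, 4), 2)), -366) = Mul(Add(-477, Rational(25, 16)), -366) = Mul(Rational(-7607, 16), -366) = Rational(1392081, 8)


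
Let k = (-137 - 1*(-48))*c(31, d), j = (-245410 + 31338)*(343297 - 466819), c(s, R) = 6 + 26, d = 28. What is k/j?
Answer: -178/1652662599 ≈ -1.0770e-7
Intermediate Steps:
c(s, R) = 32
j = 26442601584 (j = -214072*(-123522) = 26442601584)
k = -2848 (k = (-137 - 1*(-48))*32 = (-137 + 48)*32 = -89*32 = -2848)
k/j = -2848/26442601584 = -2848*1/26442601584 = -178/1652662599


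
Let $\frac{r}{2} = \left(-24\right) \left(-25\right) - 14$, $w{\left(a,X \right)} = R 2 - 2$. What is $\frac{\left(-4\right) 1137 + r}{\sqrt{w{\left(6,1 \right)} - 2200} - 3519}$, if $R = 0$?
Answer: $\frac{3960048}{4128521} + \frac{3376 i \sqrt{2202}}{12385563} \approx 0.95919 + 0.012791 i$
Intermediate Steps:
$w{\left(a,X \right)} = -2$ ($w{\left(a,X \right)} = 0 \cdot 2 - 2 = 0 - 2 = -2$)
$r = 1172$ ($r = 2 \left(\left(-24\right) \left(-25\right) - 14\right) = 2 \left(600 - 14\right) = 2 \cdot 586 = 1172$)
$\frac{\left(-4\right) 1137 + r}{\sqrt{w{\left(6,1 \right)} - 2200} - 3519} = \frac{\left(-4\right) 1137 + 1172}{\sqrt{-2 - 2200} - 3519} = \frac{-4548 + 1172}{\sqrt{-2202} - 3519} = - \frac{3376}{i \sqrt{2202} - 3519} = - \frac{3376}{-3519 + i \sqrt{2202}}$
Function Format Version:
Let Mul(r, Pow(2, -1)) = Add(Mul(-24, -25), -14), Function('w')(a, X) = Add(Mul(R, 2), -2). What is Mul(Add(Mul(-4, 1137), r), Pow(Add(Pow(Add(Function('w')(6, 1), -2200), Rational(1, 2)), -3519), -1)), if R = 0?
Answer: Add(Rational(3960048, 4128521), Mul(Rational(3376, 12385563), I, Pow(2202, Rational(1, 2)))) ≈ Add(0.95919, Mul(0.012791, I))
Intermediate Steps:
Function('w')(a, X) = -2 (Function('w')(a, X) = Add(Mul(0, 2), -2) = Add(0, -2) = -2)
r = 1172 (r = Mul(2, Add(Mul(-24, -25), -14)) = Mul(2, Add(600, -14)) = Mul(2, 586) = 1172)
Mul(Add(Mul(-4, 1137), r), Pow(Add(Pow(Add(Function('w')(6, 1), -2200), Rational(1, 2)), -3519), -1)) = Mul(Add(Mul(-4, 1137), 1172), Pow(Add(Pow(Add(-2, -2200), Rational(1, 2)), -3519), -1)) = Mul(Add(-4548, 1172), Pow(Add(Pow(-2202, Rational(1, 2)), -3519), -1)) = Mul(-3376, Pow(Add(Mul(I, Pow(2202, Rational(1, 2))), -3519), -1)) = Mul(-3376, Pow(Add(-3519, Mul(I, Pow(2202, Rational(1, 2)))), -1))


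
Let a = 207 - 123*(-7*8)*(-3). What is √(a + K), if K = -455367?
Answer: 4*I*√29739 ≈ 689.8*I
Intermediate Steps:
a = -20457 (a = 207 - (-6888)*(-3) = 207 - 123*168 = 207 - 20664 = -20457)
√(a + K) = √(-20457 - 455367) = √(-475824) = 4*I*√29739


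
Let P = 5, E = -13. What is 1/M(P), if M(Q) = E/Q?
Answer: -5/13 ≈ -0.38462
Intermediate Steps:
M(Q) = -13/Q
1/M(P) = 1/(-13/5) = -5/13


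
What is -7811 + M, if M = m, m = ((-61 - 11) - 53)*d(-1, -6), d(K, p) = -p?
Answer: -8561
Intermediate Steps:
m = -750 (m = ((-61 - 11) - 53)*(-1*(-6)) = (-72 - 53)*6 = -125*6 = -750)
M = -750
-7811 + M = -7811 - 750 = -8561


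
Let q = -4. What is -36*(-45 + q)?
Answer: 1764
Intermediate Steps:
-36*(-45 + q) = -36*(-45 - 4) = -36*(-49) = 1764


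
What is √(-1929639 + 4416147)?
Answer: 2*√621627 ≈ 1576.9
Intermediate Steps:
√(-1929639 + 4416147) = √2486508 = 2*√621627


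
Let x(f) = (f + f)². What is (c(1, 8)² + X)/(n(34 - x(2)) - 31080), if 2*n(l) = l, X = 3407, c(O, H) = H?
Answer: -1157/10357 ≈ -0.11171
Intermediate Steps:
x(f) = 4*f² (x(f) = (2*f)² = 4*f²)
n(l) = l/2
(c(1, 8)² + X)/(n(34 - x(2)) - 31080) = (8² + 3407)/((34 - 4*2²)/2 - 31080) = (64 + 3407)/((34 - 4*4)/2 - 31080) = 3471/((34 - 1*16)/2 - 31080) = 3471/((34 - 16)/2 - 31080) = 3471/((½)*18 - 31080) = 3471/(9 - 31080) = 3471/(-31071) = 3471*(-1/31071) = -1157/10357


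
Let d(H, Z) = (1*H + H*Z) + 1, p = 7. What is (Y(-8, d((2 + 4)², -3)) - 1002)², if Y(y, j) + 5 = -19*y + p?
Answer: 719104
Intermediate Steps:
d(H, Z) = 1 + H + H*Z (d(H, Z) = (H + H*Z) + 1 = 1 + H + H*Z)
Y(y, j) = 2 - 19*y (Y(y, j) = -5 + (-19*y + 7) = -5 + (7 - 19*y) = 2 - 19*y)
(Y(-8, d((2 + 4)², -3)) - 1002)² = ((2 - 19*(-8)) - 1002)² = ((2 + 152) - 1002)² = (154 - 1002)² = (-848)² = 719104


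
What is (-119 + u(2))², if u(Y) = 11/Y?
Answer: 51529/4 ≈ 12882.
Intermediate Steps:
(-119 + u(2))² = (-119 + 11/2)² = (-227/2)² = 51529/4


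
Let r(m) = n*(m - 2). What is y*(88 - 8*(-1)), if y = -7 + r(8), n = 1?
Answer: -96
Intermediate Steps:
r(m) = -2 + m (r(m) = 1*(m - 2) = 1*(-2 + m) = -2 + m)
y = -1 (y = -7 + (-2 + 8) = -7 + 6 = -1)
y*(88 - 8*(-1)) = -(88 - 8*(-1)) = -(88 + 8) = -1*96 = -96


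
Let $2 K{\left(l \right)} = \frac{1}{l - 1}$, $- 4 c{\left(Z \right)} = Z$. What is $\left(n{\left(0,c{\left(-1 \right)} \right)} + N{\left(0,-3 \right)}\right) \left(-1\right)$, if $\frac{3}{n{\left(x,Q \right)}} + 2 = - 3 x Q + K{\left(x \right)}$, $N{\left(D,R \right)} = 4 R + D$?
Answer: $\frac{66}{5} \approx 13.2$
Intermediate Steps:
$c{\left(Z \right)} = - \frac{Z}{4}$
$K{\left(l \right)} = \frac{1}{2 \left(-1 + l\right)}$ ($K{\left(l \right)} = \frac{1}{2 \left(l - 1\right)} = \frac{1}{2 \left(-1 + l\right)}$)
$N{\left(D,R \right)} = D + 4 R$
$n{\left(x,Q \right)} = \frac{3}{-2 + \frac{1}{2 \left(-1 + x\right)} - 3 Q x}$ ($n{\left(x,Q \right)} = \frac{3}{-2 + \left(- 3 x Q + \frac{1}{2 \left(-1 + x\right)}\right)} = \frac{3}{-2 - \left(- \frac{1}{2 \left(-1 + x\right)} + 3 Q x\right)} = \frac{3}{-2 + \frac{1}{2 \left(-1 + x\right)} - 3 Q x}$)
$\left(n{\left(0,c{\left(-1 \right)} \right)} + N{\left(0,-3 \right)}\right) \left(-1\right) = \left(\frac{6 \left(1 - 0\right)}{-1 + 2 \left(-1 + 0\right) \left(2 + 3 \left(\left(- \frac{1}{4}\right) \left(-1\right)\right) 0\right)} + \left(0 + 4 \left(-3\right)\right)\right) \left(-1\right) = \left(\frac{6 \left(1 + 0\right)}{-1 + 2 \left(-1\right) \left(2 + 3 \cdot \frac{1}{4} \cdot 0\right)} + \left(0 - 12\right)\right) \left(-1\right) = \left(6 \frac{1}{-1 + 2 \left(-1\right) \left(2 + 0\right)} 1 - 12\right) \left(-1\right) = \left(6 \frac{1}{-1 + 2 \left(-1\right) 2} \cdot 1 - 12\right) \left(-1\right) = \left(6 \frac{1}{-1 - 4} \cdot 1 - 12\right) \left(-1\right) = \left(6 \frac{1}{-5} \cdot 1 - 12\right) \left(-1\right) = \left(6 \left(- \frac{1}{5}\right) 1 - 12\right) \left(-1\right) = \left(- \frac{6}{5} - 12\right) \left(-1\right) = \left(- \frac{66}{5}\right) \left(-1\right) = \frac{66}{5}$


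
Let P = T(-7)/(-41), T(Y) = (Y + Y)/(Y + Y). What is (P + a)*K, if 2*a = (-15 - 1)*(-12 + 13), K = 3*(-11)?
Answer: 10857/41 ≈ 264.80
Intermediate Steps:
K = -33
a = -8 (a = ((-15 - 1)*(-12 + 13))/2 = (-16*1)/2 = (1/2)*(-16) = -8)
T(Y) = 1 (T(Y) = (2*Y)/((2*Y)) = (2*Y)*(1/(2*Y)) = 1)
P = -1/41 (P = 1/(-41) = 1*(-1/41) = -1/41 ≈ -0.024390)
(P + a)*K = (-1/41 - 8)*(-33) = -329/41*(-33) = 10857/41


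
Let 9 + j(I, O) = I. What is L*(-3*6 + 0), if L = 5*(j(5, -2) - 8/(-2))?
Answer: 0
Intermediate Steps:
j(I, O) = -9 + I
L = 0 (L = 5*((-9 + 5) - 8/(-2)) = 5*(-4 - 8*(-1/2)) = 5*(-4 + 4) = 5*0 = 0)
L*(-3*6 + 0) = 0*(-3*6 + 0) = 0*(-18 + 0) = 0*(-18) = 0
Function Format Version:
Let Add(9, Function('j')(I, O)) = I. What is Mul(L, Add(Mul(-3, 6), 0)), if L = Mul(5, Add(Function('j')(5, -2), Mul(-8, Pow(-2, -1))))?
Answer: 0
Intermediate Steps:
Function('j')(I, O) = Add(-9, I)
L = 0 (L = Mul(5, Add(Add(-9, 5), Mul(-8, Pow(-2, -1)))) = Mul(5, Add(-4, Mul(-8, Rational(-1, 2)))) = Mul(5, Add(-4, 4)) = Mul(5, 0) = 0)
Mul(L, Add(Mul(-3, 6), 0)) = Mul(0, Add(Mul(-3, 6), 0)) = Mul(0, Add(-18, 0)) = Mul(0, -18) = 0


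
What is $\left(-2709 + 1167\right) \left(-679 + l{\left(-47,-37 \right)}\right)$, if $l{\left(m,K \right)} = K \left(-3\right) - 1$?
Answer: $877398$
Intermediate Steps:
$l{\left(m,K \right)} = -1 - 3 K$ ($l{\left(m,K \right)} = - 3 K - 1 = -1 - 3 K$)
$\left(-2709 + 1167\right) \left(-679 + l{\left(-47,-37 \right)}\right) = \left(-2709 + 1167\right) \left(-679 - -110\right) = - 1542 \left(-679 + \left(-1 + 111\right)\right) = - 1542 \left(-679 + 110\right) = \left(-1542\right) \left(-569\right) = 877398$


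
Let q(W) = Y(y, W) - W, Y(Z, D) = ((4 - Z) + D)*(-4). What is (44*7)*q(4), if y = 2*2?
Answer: -6160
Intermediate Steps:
y = 4
Y(Z, D) = -16 - 4*D + 4*Z (Y(Z, D) = (4 + D - Z)*(-4) = -16 - 4*D + 4*Z)
q(W) = -5*W (q(W) = (-16 - 4*W + 4*4) - W = (-16 - 4*W + 16) - W = -4*W - W = -5*W)
(44*7)*q(4) = (44*7)*(-5*4) = 308*(-20) = -6160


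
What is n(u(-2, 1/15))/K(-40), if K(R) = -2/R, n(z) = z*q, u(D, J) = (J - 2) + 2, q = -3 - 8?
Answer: -44/3 ≈ -14.667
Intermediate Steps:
q = -11
u(D, J) = J (u(D, J) = (-2 + J) + 2 = J)
n(z) = -11*z (n(z) = z*(-11) = -11*z)
n(u(-2, 1/15))/K(-40) = (-11/15)/((-2/(-40))) = (-11*1/15)/((-2*(-1/40))) = -11/(15*1/20) = -11/15*20 = -44/3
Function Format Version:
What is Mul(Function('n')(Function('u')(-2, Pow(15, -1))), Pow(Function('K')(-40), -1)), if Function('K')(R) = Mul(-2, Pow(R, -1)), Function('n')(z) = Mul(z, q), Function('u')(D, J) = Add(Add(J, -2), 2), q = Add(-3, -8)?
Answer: Rational(-44, 3) ≈ -14.667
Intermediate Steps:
q = -11
Function('u')(D, J) = J (Function('u')(D, J) = Add(Add(-2, J), 2) = J)
Function('n')(z) = Mul(-11, z) (Function('n')(z) = Mul(z, -11) = Mul(-11, z))
Mul(Function('n')(Function('u')(-2, Pow(15, -1))), Pow(Function('K')(-40), -1)) = Mul(Mul(-11, Pow(15, -1)), Pow(Mul(-2, Pow(-40, -1)), -1)) = Mul(Mul(-11, Rational(1, 15)), Pow(Mul(-2, Rational(-1, 40)), -1)) = Mul(Rational(-11, 15), Pow(Rational(1, 20), -1)) = Mul(Rational(-11, 15), 20) = Rational(-44, 3)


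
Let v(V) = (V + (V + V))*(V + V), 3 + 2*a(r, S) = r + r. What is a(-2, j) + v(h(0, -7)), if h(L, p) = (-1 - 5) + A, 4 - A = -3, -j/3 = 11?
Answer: 5/2 ≈ 2.5000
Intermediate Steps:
j = -33 (j = -3*11 = -33)
A = 7 (A = 4 - 1*(-3) = 4 + 3 = 7)
a(r, S) = -3/2 + r (a(r, S) = -3/2 + (r + r)/2 = -3/2 + (2*r)/2 = -3/2 + r)
h(L, p) = 1 (h(L, p) = (-1 - 5) + 7 = -6 + 7 = 1)
v(V) = 6*V**2 (v(V) = (V + 2*V)*(2*V) = (3*V)*(2*V) = 6*V**2)
a(-2, j) + v(h(0, -7)) = (-3/2 - 2) + 6*1**2 = -7/2 + 6*1 = -7/2 + 6 = 5/2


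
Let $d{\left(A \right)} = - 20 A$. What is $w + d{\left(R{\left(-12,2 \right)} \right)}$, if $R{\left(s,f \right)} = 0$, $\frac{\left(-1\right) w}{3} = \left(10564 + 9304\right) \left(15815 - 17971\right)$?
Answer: $128506224$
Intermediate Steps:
$w = 128506224$ ($w = - 3 \left(10564 + 9304\right) \left(15815 - 17971\right) = - 3 \cdot 19868 \left(-2156\right) = \left(-3\right) \left(-42835408\right) = 128506224$)
$w + d{\left(R{\left(-12,2 \right)} \right)} = 128506224 - 0 = 128506224 + 0 = 128506224$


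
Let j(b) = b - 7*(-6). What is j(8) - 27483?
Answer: -27433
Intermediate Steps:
j(b) = 42 + b (j(b) = b + 42 = 42 + b)
j(8) - 27483 = (42 + 8) - 27483 = 50 - 27483 = -27433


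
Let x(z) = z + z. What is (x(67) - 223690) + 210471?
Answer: -13085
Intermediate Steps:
x(z) = 2*z
(x(67) - 223690) + 210471 = (2*67 - 223690) + 210471 = (134 - 223690) + 210471 = -223556 + 210471 = -13085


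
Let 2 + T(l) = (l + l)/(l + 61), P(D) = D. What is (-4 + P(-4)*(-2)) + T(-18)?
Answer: 50/43 ≈ 1.1628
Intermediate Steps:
T(l) = -2 + 2*l/(61 + l) (T(l) = -2 + (l + l)/(l + 61) = -2 + (2*l)/(61 + l) = -2 + 2*l/(61 + l))
(-4 + P(-4)*(-2)) + T(-18) = (-4 - 4*(-2)) - 122/(61 - 18) = (-4 + 8) - 122/43 = 4 - 122*1/43 = 4 - 122/43 = 50/43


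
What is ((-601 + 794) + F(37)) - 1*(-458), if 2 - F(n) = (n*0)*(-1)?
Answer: 653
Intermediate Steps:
F(n) = 2 (F(n) = 2 - n*0*(-1) = 2 - 0*(-1) = 2 - 1*0 = 2 + 0 = 2)
((-601 + 794) + F(37)) - 1*(-458) = ((-601 + 794) + 2) - 1*(-458) = (193 + 2) + 458 = 195 + 458 = 653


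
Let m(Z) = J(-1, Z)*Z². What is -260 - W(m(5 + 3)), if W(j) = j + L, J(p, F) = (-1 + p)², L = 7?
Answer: -523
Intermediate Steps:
m(Z) = 4*Z² (m(Z) = (-1 - 1)²*Z² = (-2)²*Z² = 4*Z²)
W(j) = 7 + j (W(j) = j + 7 = 7 + j)
-260 - W(m(5 + 3)) = -260 - (7 + 4*(5 + 3)²) = -260 - (7 + 4*8²) = -260 - (7 + 4*64) = -260 - (7 + 256) = -260 - 1*263 = -260 - 263 = -523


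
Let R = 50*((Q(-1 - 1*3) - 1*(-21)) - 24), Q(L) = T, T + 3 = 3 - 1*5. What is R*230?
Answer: -92000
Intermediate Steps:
T = -5 (T = -3 + (3 - 1*5) = -3 + (3 - 5) = -3 - 2 = -5)
Q(L) = -5
R = -400 (R = 50*((-5 - 1*(-21)) - 24) = 50*((-5 + 21) - 24) = 50*(16 - 24) = 50*(-8) = -400)
R*230 = -400*230 = -92000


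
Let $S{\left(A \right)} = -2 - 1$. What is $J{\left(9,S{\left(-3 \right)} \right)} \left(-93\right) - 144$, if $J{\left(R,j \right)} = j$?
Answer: $135$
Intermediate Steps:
$S{\left(A \right)} = -3$
$J{\left(9,S{\left(-3 \right)} \right)} \left(-93\right) - 144 = \left(-3\right) \left(-93\right) - 144 = 279 - 144 = 135$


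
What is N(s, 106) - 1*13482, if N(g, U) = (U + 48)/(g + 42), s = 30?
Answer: -485275/36 ≈ -13480.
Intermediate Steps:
N(g, U) = (48 + U)/(42 + g)
N(s, 106) - 1*13482 = (48 + 106)/(42 + 30) - 1*13482 = 154/72 - 13482 = (1/72)*154 - 13482 = 77/36 - 13482 = -485275/36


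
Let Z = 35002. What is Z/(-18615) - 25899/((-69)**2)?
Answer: -24027941/3282445 ≈ -7.3201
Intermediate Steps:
Z/(-18615) - 25899/((-69)**2) = 35002/(-18615) - 25899/((-69)**2) = 35002*(-1/18615) - 25899/4761 = -35002/18615 - 25899*1/4761 = -35002/18615 - 8633/1587 = -24027941/3282445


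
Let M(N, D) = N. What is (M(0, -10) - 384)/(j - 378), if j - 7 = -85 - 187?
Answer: 384/643 ≈ 0.59720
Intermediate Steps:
j = -265 (j = 7 + (-85 - 187) = 7 - 272 = -265)
(M(0, -10) - 384)/(j - 378) = (0 - 384)/(-265 - 378) = -384/(-643) = -384*(-1/643) = 384/643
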